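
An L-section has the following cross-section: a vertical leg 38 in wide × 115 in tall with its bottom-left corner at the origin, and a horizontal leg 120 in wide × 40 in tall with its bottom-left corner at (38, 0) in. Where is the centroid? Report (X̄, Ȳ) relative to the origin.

vertical leg: A = 38 × 115 = 4370.00, centroid at (19.00, 57.50).
horizontal leg: A = 120 × 40 = 4800.00, centroid at (98.00, 20.00).
ΣA = 9170.00 in², ΣAX̄ = 553430.00 in³, ΣAȲ = 347275.00 in³.
X̄ = 553430.00/9170.00 = 60.35 in; Ȳ = 347275.00/9170.00 = 37.87 in.

X̄ = 60.35 in, Ȳ = 37.87 in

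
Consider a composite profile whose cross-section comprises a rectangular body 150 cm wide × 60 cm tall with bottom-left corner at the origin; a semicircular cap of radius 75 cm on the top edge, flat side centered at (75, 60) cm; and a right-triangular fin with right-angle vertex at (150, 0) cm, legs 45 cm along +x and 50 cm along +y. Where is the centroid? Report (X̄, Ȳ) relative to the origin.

Part | A | x̄ᵢ | ȳᵢ | A·x̄ᵢ | A·ȳᵢ
rectangular body | 9000.00 | 75.00 | 30.00 | 675000.00 | 270000.00
semicircular top | 8835.73 | 75.00 | 91.83 | 662679.70 | 811393.76
triangular fin | 1125.00 | 165.00 | 16.67 | 185625.00 | 18750.00
Σ | 18960.73 |  |  | 1523304.70 | 1100143.76
X̄ = 1523304.70 / 18960.73 = 80.34 cm
Ȳ = 1100143.76 / 18960.73 = 58.02 cm

X̄ = 80.34 cm, Ȳ = 58.02 cm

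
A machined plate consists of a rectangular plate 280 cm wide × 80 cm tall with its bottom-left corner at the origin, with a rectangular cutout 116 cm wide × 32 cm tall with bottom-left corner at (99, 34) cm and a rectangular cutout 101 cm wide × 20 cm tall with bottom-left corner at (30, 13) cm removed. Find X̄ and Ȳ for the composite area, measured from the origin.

X̄ = 143.42 cm, Ȳ = 39.83 cm

plate: A = 280 × 80 = 22400.00, centroid at (140.00, 40.00).
hole 1: A = −(116 × 32) = -3712.00, centroid at (157.00, 50.00).
hole 2: A = −(101 × 20) = -2020.00, centroid at (80.50, 23.00).
ΣA = 16668.00 cm², ΣAX̄ = 2390606.00 cm³, ΣAȲ = 663940.00 cm³.
X̄ = 2390606.00/16668.00 = 143.42 cm; Ȳ = 663940.00/16668.00 = 39.83 cm.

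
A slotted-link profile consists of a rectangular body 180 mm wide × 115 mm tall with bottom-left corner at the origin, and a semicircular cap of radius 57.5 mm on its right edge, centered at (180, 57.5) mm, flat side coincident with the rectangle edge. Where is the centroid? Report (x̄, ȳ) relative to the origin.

x̄ = 112.95 mm, ȳ = 57.50 mm

rectangular body: A = 180 × 115 = 20700.00, centroid at (90.00, 57.50).
semicircular end: A = ½π·57.5² = 5193.45, centroid at (204.40, 57.50).
ΣA = 25893.45 mm²
ΣAx̄ = (20700.00)(90.00) + (5193.45)(204.40) = 2924559.75 mm³
ΣAȳ = (20700.00)(57.50) + (5193.45)(57.50) = 1488873.11 mm³
x̄ = 2924559.75 / 25893.45 = 112.95 mm
ȳ = 1488873.11 / 25893.45 = 57.50 mm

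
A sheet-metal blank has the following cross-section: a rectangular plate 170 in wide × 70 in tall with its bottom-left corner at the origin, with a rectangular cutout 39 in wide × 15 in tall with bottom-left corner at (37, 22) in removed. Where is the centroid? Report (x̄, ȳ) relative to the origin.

x̄ = 86.47 in, ȳ = 35.28 in

plate: A = 170 × 70 = 11900.00, centroid at (85.00, 35.00).
hole: A = −(39 × 15) = -585.00, centroid at (56.50, 29.50).
ΣA = 11315.00 in²
ΣAx̄ = (11900.00)(85.00) + (-585.00)(56.50) = 978447.50 in³
ΣAȳ = (11900.00)(35.00) + (-585.00)(29.50) = 399242.50 in³
x̄ = 978447.50 / 11315.00 = 86.47 in
ȳ = 399242.50 / 11315.00 = 35.28 in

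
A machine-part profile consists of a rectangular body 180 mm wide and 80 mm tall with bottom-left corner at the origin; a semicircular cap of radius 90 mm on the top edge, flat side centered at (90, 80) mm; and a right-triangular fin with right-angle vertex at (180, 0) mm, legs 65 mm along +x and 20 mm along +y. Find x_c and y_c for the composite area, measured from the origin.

x_c = 92.61 mm, y_c = 75.04 mm

rectangular body: A = 180 × 80 = 14400.00, centroid at (90.00, 40.00).
semicircular top: A = ½π·90² = 12723.45, centroid at (90.00, 118.20).
triangular fin: A = ½·65·20 = 650.00, centroid at (201.67, 6.67).
ΣA = 27773.45 mm²
ΣAx_c = (14400.00)(90.00) + (12723.45)(90.00) + (650.00)(201.67) = 2572193.86 mm³
ΣAy_c = (14400.00)(40.00) + (12723.45)(118.20) + (650.00)(6.67) = 2084209.35 mm³
x_c = 2572193.86 / 27773.45 = 92.61 mm
y_c = 2084209.35 / 27773.45 = 75.04 mm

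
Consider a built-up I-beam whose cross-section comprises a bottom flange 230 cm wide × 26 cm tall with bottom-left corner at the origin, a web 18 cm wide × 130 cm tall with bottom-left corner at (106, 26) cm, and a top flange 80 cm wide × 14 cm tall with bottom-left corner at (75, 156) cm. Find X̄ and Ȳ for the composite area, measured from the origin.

Part | A | x̄ᵢ | ȳᵢ | A·x̄ᵢ | A·ȳᵢ
bottom flange | 5980.00 | 115.00 | 13.00 | 687700.00 | 77740.00
web | 2340.00 | 115.00 | 91.00 | 269100.00 | 212940.00
top flange | 1120.00 | 115.00 | 163.00 | 128800.00 | 182560.00
Σ | 9440.00 |  |  | 1085600.00 | 473240.00
X̄ = 1085600.00 / 9440.00 = 115.00 cm
Ȳ = 473240.00 / 9440.00 = 50.13 cm

X̄ = 115.00 cm, Ȳ = 50.13 cm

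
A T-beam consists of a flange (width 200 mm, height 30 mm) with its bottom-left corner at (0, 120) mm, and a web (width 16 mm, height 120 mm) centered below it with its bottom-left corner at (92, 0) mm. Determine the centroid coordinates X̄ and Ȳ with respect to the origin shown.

X̄ = 100.00 mm, Ȳ = 116.82 mm

Part | A | x̄ᵢ | ȳᵢ | A·x̄ᵢ | A·ȳᵢ
web | 1920.00 | 100.00 | 60.00 | 192000.00 | 115200.00
flange | 6000.00 | 100.00 | 135.00 | 600000.00 | 810000.00
Σ | 7920.00 |  |  | 792000.00 | 925200.00
X̄ = 792000.00 / 7920.00 = 100.00 mm
Ȳ = 925200.00 / 7920.00 = 116.82 mm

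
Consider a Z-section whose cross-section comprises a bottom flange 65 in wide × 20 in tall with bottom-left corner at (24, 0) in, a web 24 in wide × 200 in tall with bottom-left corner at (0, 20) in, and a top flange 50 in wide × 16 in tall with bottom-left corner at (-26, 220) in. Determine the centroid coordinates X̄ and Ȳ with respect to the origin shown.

Part | A | x̄ᵢ | ȳᵢ | A·x̄ᵢ | A·ȳᵢ
bottom flange | 1300.00 | 56.50 | 10.00 | 73450.00 | 13000.00
web | 4800.00 | 12.00 | 120.00 | 57600.00 | 576000.00
top flange | 800.00 | -1.00 | 228.00 | -800.00 | 182400.00
Σ | 6900.00 |  |  | 130250.00 | 771400.00
X̄ = 130250.00 / 6900.00 = 18.88 in
Ȳ = 771400.00 / 6900.00 = 111.80 in

X̄ = 18.88 in, Ȳ = 111.80 in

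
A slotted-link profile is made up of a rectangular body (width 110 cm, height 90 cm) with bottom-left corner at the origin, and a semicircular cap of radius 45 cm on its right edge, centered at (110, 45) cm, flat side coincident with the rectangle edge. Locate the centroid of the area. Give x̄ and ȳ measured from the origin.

x̄ = 73.02 cm, ȳ = 45.00 cm

rectangular body: A = 110 × 90 = 9900.00, centroid at (55.00, 45.00).
semicircular end: A = ½π·45² = 3180.86, centroid at (129.10, 45.00).
ΣA = 13080.86 cm²
ΣAx̄ = (9900.00)(55.00) + (3180.86)(129.10) = 955144.88 cm³
ΣAȳ = (9900.00)(45.00) + (3180.86)(45.00) = 588638.82 cm³
x̄ = 955144.88 / 13080.86 = 73.02 cm
ȳ = 588638.82 / 13080.86 = 45.00 cm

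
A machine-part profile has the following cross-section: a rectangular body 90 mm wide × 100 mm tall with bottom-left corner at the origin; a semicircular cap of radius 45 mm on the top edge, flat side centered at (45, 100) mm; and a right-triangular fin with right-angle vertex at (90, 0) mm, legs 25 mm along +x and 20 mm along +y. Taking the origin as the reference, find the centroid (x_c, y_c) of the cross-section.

x_c = 46.07 mm, y_c = 66.81 mm

rectangular body: A = 90 × 100 = 9000.00, centroid at (45.00, 50.00).
semicircular top: A = ½π·45² = 3180.86, centroid at (45.00, 119.10).
triangular fin: A = ½·25·20 = 250.00, centroid at (98.33, 6.67).
ΣA = 12430.86 mm², ΣAx_c = 572722.15 mm³, ΣAy_c = 830502.92 mm³.
x_c = 572722.15/12430.86 = 46.07 mm; y_c = 830502.92/12430.86 = 66.81 mm.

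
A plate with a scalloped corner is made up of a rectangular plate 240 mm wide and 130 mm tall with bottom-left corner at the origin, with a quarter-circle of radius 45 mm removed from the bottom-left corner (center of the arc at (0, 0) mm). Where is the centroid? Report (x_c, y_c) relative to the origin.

x_c = 125.42 mm, y_c = 67.47 mm

plate: A = 240 × 130 = 31200.00, centroid at (120.00, 65.00).
removed quarter-circle: A = −¼π·45² = -1590.43, centroid at (19.10, 19.10).
ΣA = 29609.57 mm², ΣAx_c = 3713625.00 mm³, ΣAy_c = 1997625.00 mm³.
x_c = 3713625.00/29609.57 = 125.42 mm; y_c = 1997625.00/29609.57 = 67.47 mm.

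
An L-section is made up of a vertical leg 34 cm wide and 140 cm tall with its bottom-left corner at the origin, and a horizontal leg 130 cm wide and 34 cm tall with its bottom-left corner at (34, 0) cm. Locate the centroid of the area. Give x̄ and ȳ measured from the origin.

vertical leg: A = 34 × 140 = 4760.00, centroid at (17.00, 70.00).
horizontal leg: A = 130 × 34 = 4420.00, centroid at (99.00, 17.00).
ΣA = 9180.00 cm²
ΣAx̄ = (4760.00)(17.00) + (4420.00)(99.00) = 518500.00 cm³
ΣAȳ = (4760.00)(70.00) + (4420.00)(17.00) = 408340.00 cm³
x̄ = 518500.00 / 9180.00 = 56.48 cm
ȳ = 408340.00 / 9180.00 = 44.48 cm

x̄ = 56.48 cm, ȳ = 44.48 cm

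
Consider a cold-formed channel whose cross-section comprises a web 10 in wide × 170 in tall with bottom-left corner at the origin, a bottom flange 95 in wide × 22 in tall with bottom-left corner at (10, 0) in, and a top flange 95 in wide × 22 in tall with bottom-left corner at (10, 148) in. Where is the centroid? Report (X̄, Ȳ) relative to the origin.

web: A = 10 × 170 = 1700.00, centroid at (5.00, 85.00).
bottom flange: A = 95 × 22 = 2090.00, centroid at (57.50, 11.00).
top flange: A = 95 × 22 = 2090.00, centroid at (57.50, 159.00).
ΣA = 5880.00 in²
ΣAX̄ = (1700.00)(5.00) + (2090.00)(57.50) + (2090.00)(57.50) = 248850.00 in³
ΣAȲ = (1700.00)(85.00) + (2090.00)(11.00) + (2090.00)(159.00) = 499800.00 in³
X̄ = 248850.00 / 5880.00 = 42.32 in
Ȳ = 499800.00 / 5880.00 = 85.00 in

X̄ = 42.32 in, Ȳ = 85.00 in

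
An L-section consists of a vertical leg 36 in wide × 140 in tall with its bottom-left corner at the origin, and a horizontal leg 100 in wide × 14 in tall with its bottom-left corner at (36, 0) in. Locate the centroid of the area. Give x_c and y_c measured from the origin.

x_c = 32.78 in, y_c = 56.30 in

vertical leg: A = 36 × 140 = 5040.00, centroid at (18.00, 70.00).
horizontal leg: A = 100 × 14 = 1400.00, centroid at (86.00, 7.00).
ΣA = 6440.00 in²
ΣAx_c = (5040.00)(18.00) + (1400.00)(86.00) = 211120.00 in³
ΣAy_c = (5040.00)(70.00) + (1400.00)(7.00) = 362600.00 in³
x_c = 211120.00 / 6440.00 = 32.78 in
y_c = 362600.00 / 6440.00 = 56.30 in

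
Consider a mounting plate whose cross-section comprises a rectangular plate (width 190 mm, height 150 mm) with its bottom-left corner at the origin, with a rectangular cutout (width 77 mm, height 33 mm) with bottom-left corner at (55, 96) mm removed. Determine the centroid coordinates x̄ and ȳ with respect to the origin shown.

plate: A = 190 × 150 = 28500.00, centroid at (95.00, 75.00).
hole: A = −(77 × 33) = -2541.00, centroid at (93.50, 112.50).
ΣA = 25959.00 mm²
ΣAx̄ = (28500.00)(95.00) + (-2541.00)(93.50) = 2469916.50 mm³
ΣAȳ = (28500.00)(75.00) + (-2541.00)(112.50) = 1851637.50 mm³
x̄ = 2469916.50 / 25959.00 = 95.15 mm
ȳ = 1851637.50 / 25959.00 = 71.33 mm

x̄ = 95.15 mm, ȳ = 71.33 mm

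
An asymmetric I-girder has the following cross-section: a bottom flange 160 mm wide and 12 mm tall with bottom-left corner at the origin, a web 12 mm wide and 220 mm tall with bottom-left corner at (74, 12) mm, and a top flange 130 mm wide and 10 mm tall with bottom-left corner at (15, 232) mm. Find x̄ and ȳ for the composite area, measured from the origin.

x̄ = 80.00 mm, ȳ = 109.51 mm

bottom flange: A = 160 × 12 = 1920.00, centroid at (80.00, 6.00).
web: A = 12 × 220 = 2640.00, centroid at (80.00, 122.00).
top flange: A = 130 × 10 = 1300.00, centroid at (80.00, 237.00).
ΣA = 5860.00 mm², ΣAx̄ = 468800.00 mm³, ΣAȳ = 641700.00 mm³.
x̄ = 468800.00/5860.00 = 80.00 mm; ȳ = 641700.00/5860.00 = 109.51 mm.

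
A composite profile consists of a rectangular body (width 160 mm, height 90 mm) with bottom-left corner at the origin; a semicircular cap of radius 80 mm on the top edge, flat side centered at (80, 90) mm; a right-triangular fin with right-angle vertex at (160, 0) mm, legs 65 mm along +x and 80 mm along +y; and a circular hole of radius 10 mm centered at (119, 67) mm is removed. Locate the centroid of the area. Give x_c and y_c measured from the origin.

x_c = 89.43 mm, y_c = 72.64 mm

rectangular body: A = 160 × 90 = 14400.00, centroid at (80.00, 45.00).
semicircular top: A = ½π·80² = 10053.10, centroid at (80.00, 123.95).
triangular fin: A = ½·65·80 = 2600.00, centroid at (181.67, 26.67).
hole: A = −π·10² = -314.16, centroid at (119.00, 67.00).
ΣA = 26738.94 mm², ΣAx_c = 2391196.10 mm³, ΣAy_c = 1942396.68 mm³.
x_c = 2391196.10/26738.94 = 89.43 mm; y_c = 1942396.68/26738.94 = 72.64 mm.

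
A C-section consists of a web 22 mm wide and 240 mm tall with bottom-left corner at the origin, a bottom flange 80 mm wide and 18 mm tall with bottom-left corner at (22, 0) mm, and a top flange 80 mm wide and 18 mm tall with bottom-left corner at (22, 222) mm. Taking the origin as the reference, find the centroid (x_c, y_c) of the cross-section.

Part | A | x̄ᵢ | ȳᵢ | A·x̄ᵢ | A·ȳᵢ
web | 5280.00 | 11.00 | 120.00 | 58080.00 | 633600.00
bottom flange | 1440.00 | 62.00 | 9.00 | 89280.00 | 12960.00
top flange | 1440.00 | 62.00 | 231.00 | 89280.00 | 332640.00
Σ | 8160.00 |  |  | 236640.00 | 979200.00
x_c = 236640.00 / 8160.00 = 29.00 mm
y_c = 979200.00 / 8160.00 = 120.00 mm

x_c = 29.00 mm, y_c = 120.00 mm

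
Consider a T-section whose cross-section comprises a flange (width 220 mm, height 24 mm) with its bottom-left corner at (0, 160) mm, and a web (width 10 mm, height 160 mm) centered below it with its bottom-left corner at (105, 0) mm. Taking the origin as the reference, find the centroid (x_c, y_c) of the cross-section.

x_c = 110.00 mm, y_c = 150.60 mm

Part | A | x̄ᵢ | ȳᵢ | A·x̄ᵢ | A·ȳᵢ
web | 1600.00 | 110.00 | 80.00 | 176000.00 | 128000.00
flange | 5280.00 | 110.00 | 172.00 | 580800.00 | 908160.00
Σ | 6880.00 |  |  | 756800.00 | 1036160.00
x_c = 756800.00 / 6880.00 = 110.00 mm
y_c = 1036160.00 / 6880.00 = 150.60 mm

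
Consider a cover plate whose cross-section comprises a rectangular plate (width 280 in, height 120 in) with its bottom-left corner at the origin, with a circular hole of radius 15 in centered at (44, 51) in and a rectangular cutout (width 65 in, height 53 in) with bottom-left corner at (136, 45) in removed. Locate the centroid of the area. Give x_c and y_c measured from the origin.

plate: A = 280 × 120 = 33600.00, centroid at (140.00, 60.00).
hole 1: A = −π·15² = -706.86, centroid at (44.00, 51.00).
hole 2: A = −(65 × 53) = -3445.00, centroid at (168.50, 71.50).
ΣA = 29448.14 in²
ΣAx_c = (33600.00)(140.00) + (-706.86)(44.00) + (-3445.00)(168.50) = 4092415.73 in³
ΣAy_c = (33600.00)(60.00) + (-706.86)(51.00) + (-3445.00)(71.50) = 1733632.72 in³
x_c = 4092415.73 / 29448.14 = 138.97 in
y_c = 1733632.72 / 29448.14 = 58.87 in

x_c = 138.97 in, y_c = 58.87 in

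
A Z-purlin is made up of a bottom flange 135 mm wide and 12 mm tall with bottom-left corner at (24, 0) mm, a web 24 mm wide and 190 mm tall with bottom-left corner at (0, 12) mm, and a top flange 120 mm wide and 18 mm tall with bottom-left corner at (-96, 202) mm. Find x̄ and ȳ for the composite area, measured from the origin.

bottom flange: A = 135 × 12 = 1620.00, centroid at (91.50, 6.00).
web: A = 24 × 190 = 4560.00, centroid at (12.00, 107.00).
top flange: A = 120 × 18 = 2160.00, centroid at (-36.00, 211.00).
ΣA = 8340.00 mm², ΣAx̄ = 125190.00 mm³, ΣAȳ = 953400.00 mm³.
x̄ = 125190.00/8340.00 = 15.01 mm; ȳ = 953400.00/8340.00 = 114.32 mm.

x̄ = 15.01 mm, ȳ = 114.32 mm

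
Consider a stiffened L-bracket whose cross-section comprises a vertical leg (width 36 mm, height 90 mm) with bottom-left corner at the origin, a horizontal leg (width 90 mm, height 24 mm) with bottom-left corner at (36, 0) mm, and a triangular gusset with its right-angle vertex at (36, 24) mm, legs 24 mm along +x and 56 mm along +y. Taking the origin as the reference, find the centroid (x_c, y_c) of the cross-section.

x_c = 43.29 mm, y_c = 33.00 mm

Part | A | x̄ᵢ | ȳᵢ | A·x̄ᵢ | A·ȳᵢ
vertical leg | 3240.00 | 18.00 | 45.00 | 58320.00 | 145800.00
horizontal leg | 2160.00 | 81.00 | 12.00 | 174960.00 | 25920.00
gusset | 672.00 | 44.00 | 42.67 | 29568.00 | 28672.00
Σ | 6072.00 |  |  | 262848.00 | 200392.00
x_c = 262848.00 / 6072.00 = 43.29 mm
y_c = 200392.00 / 6072.00 = 33.00 mm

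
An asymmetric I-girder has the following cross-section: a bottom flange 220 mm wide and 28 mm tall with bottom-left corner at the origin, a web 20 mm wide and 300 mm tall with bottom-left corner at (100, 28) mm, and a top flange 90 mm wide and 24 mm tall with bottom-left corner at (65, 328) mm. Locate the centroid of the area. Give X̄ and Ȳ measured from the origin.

X̄ = 110.00 mm, Ȳ = 131.89 mm

bottom flange: A = 220 × 28 = 6160.00, centroid at (110.00, 14.00).
web: A = 20 × 300 = 6000.00, centroid at (110.00, 178.00).
top flange: A = 90 × 24 = 2160.00, centroid at (110.00, 340.00).
ΣA = 14320.00 mm²
ΣAX̄ = (6160.00)(110.00) + (6000.00)(110.00) + (2160.00)(110.00) = 1575200.00 mm³
ΣAȲ = (6160.00)(14.00) + (6000.00)(178.00) + (2160.00)(340.00) = 1888640.00 mm³
X̄ = 1575200.00 / 14320.00 = 110.00 mm
Ȳ = 1888640.00 / 14320.00 = 131.89 mm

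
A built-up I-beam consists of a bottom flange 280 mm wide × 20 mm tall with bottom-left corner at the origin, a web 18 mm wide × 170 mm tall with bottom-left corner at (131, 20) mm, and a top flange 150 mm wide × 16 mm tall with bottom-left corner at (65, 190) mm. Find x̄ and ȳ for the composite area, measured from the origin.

bottom flange: A = 280 × 20 = 5600.00, centroid at (140.00, 10.00).
web: A = 18 × 170 = 3060.00, centroid at (140.00, 105.00).
top flange: A = 150 × 16 = 2400.00, centroid at (140.00, 198.00).
ΣA = 11060.00 mm², ΣAx̄ = 1548400.00 mm³, ΣAȳ = 852500.00 mm³.
x̄ = 1548400.00/11060.00 = 140.00 mm; ȳ = 852500.00/11060.00 = 77.08 mm.

x̄ = 140.00 mm, ȳ = 77.08 mm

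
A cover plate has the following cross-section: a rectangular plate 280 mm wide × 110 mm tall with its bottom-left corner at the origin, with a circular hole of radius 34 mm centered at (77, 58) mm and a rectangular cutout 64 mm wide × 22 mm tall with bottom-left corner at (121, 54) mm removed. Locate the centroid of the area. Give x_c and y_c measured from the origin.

x_c = 148.17 mm, y_c = 54.03 mm

plate: A = 280 × 110 = 30800.00, centroid at (140.00, 55.00).
hole 1: A = −π·34² = -3631.68, centroid at (77.00, 58.00).
hole 2: A = −(64 × 22) = -1408.00, centroid at (153.00, 65.00).
ΣA = 25760.32 mm², ΣAx_c = 3816936.55 mm³, ΣAy_c = 1391842.50 mm³.
x_c = 3816936.55/25760.32 = 148.17 mm; y_c = 1391842.50/25760.32 = 54.03 mm.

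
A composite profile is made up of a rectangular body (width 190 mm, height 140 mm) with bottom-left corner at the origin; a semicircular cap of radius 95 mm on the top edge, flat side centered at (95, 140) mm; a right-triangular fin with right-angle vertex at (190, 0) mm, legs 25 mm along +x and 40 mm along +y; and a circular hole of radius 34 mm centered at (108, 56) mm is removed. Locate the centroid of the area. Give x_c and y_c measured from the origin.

x_c = 95.12 mm, y_c = 112.14 mm

rectangular body: A = 190 × 140 = 26600.00, centroid at (95.00, 70.00).
semicircular top: A = ½π·95² = 14176.44, centroid at (95.00, 180.32).
triangular fin: A = ½·25·40 = 500.00, centroid at (198.33, 13.33).
hole: A = −π·34² = -3631.68, centroid at (108.00, 56.00).
ΣA = 37644.76 mm²
ΣAx_c = (26600.00)(95.00) + (14176.44)(95.00) + (500.00)(198.33) + (-3631.68)(108.00) = 3580706.61 mm³
ΣAy_c = (26600.00)(70.00) + (14176.44)(180.32) + (500.00)(13.33) + (-3631.68)(56.00) = 4221577.02 mm³
x_c = 3580706.61 / 37644.76 = 95.12 mm
y_c = 4221577.02 / 37644.76 = 112.14 mm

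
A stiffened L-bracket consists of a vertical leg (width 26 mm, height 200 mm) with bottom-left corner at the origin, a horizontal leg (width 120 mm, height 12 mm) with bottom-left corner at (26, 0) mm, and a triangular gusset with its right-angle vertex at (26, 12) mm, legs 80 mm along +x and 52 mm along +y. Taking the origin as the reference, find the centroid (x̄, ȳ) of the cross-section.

vertical leg: A = 26 × 200 = 5200.00, centroid at (13.00, 100.00).
horizontal leg: A = 120 × 12 = 1440.00, centroid at (86.00, 6.00).
gusset: A = ½·80·52 = 2080.00, centroid at (52.67, 29.33).
ΣA = 8720.00 mm², ΣAx̄ = 300986.67 mm³, ΣAȳ = 589653.33 mm³.
x̄ = 300986.67/8720.00 = 34.52 mm; ȳ = 589653.33/8720.00 = 67.62 mm.

x̄ = 34.52 mm, ȳ = 67.62 mm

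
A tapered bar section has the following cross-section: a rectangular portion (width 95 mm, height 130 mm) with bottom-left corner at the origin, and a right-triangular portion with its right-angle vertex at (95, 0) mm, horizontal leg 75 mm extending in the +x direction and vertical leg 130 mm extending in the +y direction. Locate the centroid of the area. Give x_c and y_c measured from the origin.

rectangular portion: A = 95 × 130 = 12350.00, centroid at (47.50, 65.00).
triangular portion: A = ½·75·130 = 4875.00, centroid at (120.00, 43.33).
ΣA = 17225.00 mm²
ΣAx_c = (12350.00)(47.50) + (4875.00)(120.00) = 1171625.00 mm³
ΣAy_c = (12350.00)(65.00) + (4875.00)(43.33) = 1014000.00 mm³
x_c = 1171625.00 / 17225.00 = 68.02 mm
y_c = 1014000.00 / 17225.00 = 58.87 mm

x_c = 68.02 mm, y_c = 58.87 mm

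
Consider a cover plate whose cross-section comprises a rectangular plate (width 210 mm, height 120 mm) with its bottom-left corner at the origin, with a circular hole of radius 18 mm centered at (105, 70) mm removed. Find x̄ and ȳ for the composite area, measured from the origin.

plate: A = 210 × 120 = 25200.00, centroid at (105.00, 60.00).
hole: A = −π·18² = -1017.88, centroid at (105.00, 70.00).
ΣA = 24182.12 mm²
ΣAx̄ = (25200.00)(105.00) + (-1017.88)(105.00) = 2539123.02 mm³
ΣAȳ = (25200.00)(60.00) + (-1017.88)(70.00) = 1440748.68 mm³
x̄ = 2539123.02 / 24182.12 = 105.00 mm
ȳ = 1440748.68 / 24182.12 = 59.58 mm

x̄ = 105.00 mm, ȳ = 59.58 mm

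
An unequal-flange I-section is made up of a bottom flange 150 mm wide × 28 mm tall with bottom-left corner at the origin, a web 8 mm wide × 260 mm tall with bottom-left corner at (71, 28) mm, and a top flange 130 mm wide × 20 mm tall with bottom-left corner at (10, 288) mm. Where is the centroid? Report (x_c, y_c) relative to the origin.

Part | A | x̄ᵢ | ȳᵢ | A·x̄ᵢ | A·ȳᵢ
bottom flange | 4200.00 | 75.00 | 14.00 | 315000.00 | 58800.00
web | 2080.00 | 75.00 | 158.00 | 156000.00 | 328640.00
top flange | 2600.00 | 75.00 | 298.00 | 195000.00 | 774800.00
Σ | 8880.00 |  |  | 666000.00 | 1162240.00
x_c = 666000.00 / 8880.00 = 75.00 mm
y_c = 1162240.00 / 8880.00 = 130.88 mm

x_c = 75.00 mm, y_c = 130.88 mm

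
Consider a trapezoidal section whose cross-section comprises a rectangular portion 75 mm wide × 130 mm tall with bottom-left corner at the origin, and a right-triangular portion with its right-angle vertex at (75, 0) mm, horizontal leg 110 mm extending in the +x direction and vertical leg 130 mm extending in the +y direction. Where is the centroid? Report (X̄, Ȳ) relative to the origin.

X̄ = 68.88 mm, Ȳ = 55.83 mm

rectangular portion: A = 75 × 130 = 9750.00, centroid at (37.50, 65.00).
triangular portion: A = ½·110·130 = 7150.00, centroid at (111.67, 43.33).
ΣA = 16900.00 mm², ΣAX̄ = 1164041.67 mm³, ΣAȲ = 943583.33 mm³.
X̄ = 1164041.67/16900.00 = 68.88 mm; Ȳ = 943583.33/16900.00 = 55.83 mm.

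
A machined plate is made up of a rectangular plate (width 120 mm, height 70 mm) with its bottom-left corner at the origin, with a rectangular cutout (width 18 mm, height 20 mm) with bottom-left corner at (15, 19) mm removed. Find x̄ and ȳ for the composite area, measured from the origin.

x̄ = 61.61 mm, ȳ = 35.27 mm

Part | A | x̄ᵢ | ȳᵢ | A·x̄ᵢ | A·ȳᵢ
plate | 8400.00 | 60.00 | 35.00 | 504000.00 | 294000.00
hole | -360.00 | 24.00 | 29.00 | -8640.00 | -10440.00
Σ | 8040.00 |  |  | 495360.00 | 283560.00
x̄ = 495360.00 / 8040.00 = 61.61 mm
ȳ = 283560.00 / 8040.00 = 35.27 mm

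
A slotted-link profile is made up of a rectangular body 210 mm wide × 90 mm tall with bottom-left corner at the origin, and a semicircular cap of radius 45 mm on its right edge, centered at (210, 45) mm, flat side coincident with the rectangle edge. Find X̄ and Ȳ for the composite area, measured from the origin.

X̄ = 122.88 mm, Ȳ = 45.00 mm

Part | A | x̄ᵢ | ȳᵢ | A·x̄ᵢ | A·ȳᵢ
rectangular body | 18900.00 | 105.00 | 45.00 | 1984500.00 | 850500.00
semicircular end | 3180.86 | 229.10 | 45.00 | 728731.14 | 143138.82
Σ | 22080.86 |  |  | 2713231.14 | 993638.82
X̄ = 2713231.14 / 22080.86 = 122.88 mm
Ȳ = 993638.82 / 22080.86 = 45.00 mm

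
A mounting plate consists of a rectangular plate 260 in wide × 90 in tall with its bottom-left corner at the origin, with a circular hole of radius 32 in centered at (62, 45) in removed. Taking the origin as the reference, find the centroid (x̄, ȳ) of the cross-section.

plate: A = 260 × 90 = 23400.00, centroid at (130.00, 45.00).
hole: A = −π·32² = -3216.99, centroid at (62.00, 45.00).
ΣA = 20183.01 in², ΣAx̄ = 2842546.57 in³, ΣAȳ = 908235.41 in³.
x̄ = 2842546.57/20183.01 = 140.84 in; ȳ = 908235.41/20183.01 = 45.00 in.

x̄ = 140.84 in, ȳ = 45.00 in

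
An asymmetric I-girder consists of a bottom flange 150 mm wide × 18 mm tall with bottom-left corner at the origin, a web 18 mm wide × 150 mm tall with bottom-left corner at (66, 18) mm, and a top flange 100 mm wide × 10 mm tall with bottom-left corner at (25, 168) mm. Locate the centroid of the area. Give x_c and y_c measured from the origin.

bottom flange: A = 150 × 18 = 2700.00, centroid at (75.00, 9.00).
web: A = 18 × 150 = 2700.00, centroid at (75.00, 93.00).
top flange: A = 100 × 10 = 1000.00, centroid at (75.00, 173.00).
ΣA = 6400.00 mm²
ΣAx_c = (2700.00)(75.00) + (2700.00)(75.00) + (1000.00)(75.00) = 480000.00 mm³
ΣAy_c = (2700.00)(9.00) + (2700.00)(93.00) + (1000.00)(173.00) = 448400.00 mm³
x_c = 480000.00 / 6400.00 = 75.00 mm
y_c = 448400.00 / 6400.00 = 70.06 mm

x_c = 75.00 mm, y_c = 70.06 mm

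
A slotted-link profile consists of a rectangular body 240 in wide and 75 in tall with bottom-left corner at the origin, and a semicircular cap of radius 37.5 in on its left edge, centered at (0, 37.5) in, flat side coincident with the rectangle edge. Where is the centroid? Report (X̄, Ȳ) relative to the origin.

X̄ = 105.14 in, Ȳ = 37.50 in

rectangular body: A = 240 × 75 = 18000.00, centroid at (120.00, 37.50).
semicircular end: A = ½π·37.5² = 2208.93, centroid at (-15.92, 37.50).
ΣA = 20208.93 in²
ΣAX̄ = (18000.00)(120.00) + (2208.93)(-15.92) = 2124843.75 in³
ΣAȲ = (18000.00)(37.50) + (2208.93)(37.50) = 757834.96 in³
X̄ = 2124843.75 / 20208.93 = 105.14 in
Ȳ = 757834.96 / 20208.93 = 37.50 in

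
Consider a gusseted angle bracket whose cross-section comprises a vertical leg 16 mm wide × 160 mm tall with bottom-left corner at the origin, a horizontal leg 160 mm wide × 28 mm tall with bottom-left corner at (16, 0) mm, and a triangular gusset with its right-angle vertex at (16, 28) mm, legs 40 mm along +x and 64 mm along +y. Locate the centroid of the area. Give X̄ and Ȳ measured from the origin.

vertical leg: A = 16 × 160 = 2560.00, centroid at (8.00, 80.00).
horizontal leg: A = 160 × 28 = 4480.00, centroid at (96.00, 14.00).
gusset: A = ½·40·64 = 1280.00, centroid at (29.33, 49.33).
ΣA = 8320.00 mm², ΣAX̄ = 488106.67 mm³, ΣAȲ = 330666.67 mm³.
X̄ = 488106.67/8320.00 = 58.67 mm; Ȳ = 330666.67/8320.00 = 39.74 mm.

X̄ = 58.67 mm, Ȳ = 39.74 mm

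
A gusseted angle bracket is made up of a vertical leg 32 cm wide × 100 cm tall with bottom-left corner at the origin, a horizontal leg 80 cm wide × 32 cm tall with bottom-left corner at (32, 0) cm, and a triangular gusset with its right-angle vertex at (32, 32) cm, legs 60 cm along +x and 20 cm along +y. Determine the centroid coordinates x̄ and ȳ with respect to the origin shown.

x̄ = 41.94 cm, ȳ = 35.25 cm

vertical leg: A = 32 × 100 = 3200.00, centroid at (16.00, 50.00).
horizontal leg: A = 80 × 32 = 2560.00, centroid at (72.00, 16.00).
gusset: A = ½·60·20 = 600.00, centroid at (52.00, 38.67).
ΣA = 6360.00 cm², ΣAx̄ = 266720.00 cm³, ΣAȳ = 224160.00 cm³.
x̄ = 266720.00/6360.00 = 41.94 cm; ȳ = 224160.00/6360.00 = 35.25 cm.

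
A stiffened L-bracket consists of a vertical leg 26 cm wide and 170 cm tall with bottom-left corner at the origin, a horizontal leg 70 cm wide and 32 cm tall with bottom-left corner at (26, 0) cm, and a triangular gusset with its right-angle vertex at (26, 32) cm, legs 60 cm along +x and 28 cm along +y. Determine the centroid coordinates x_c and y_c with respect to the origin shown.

Part | A | x̄ᵢ | ȳᵢ | A·x̄ᵢ | A·ȳᵢ
vertical leg | 4420.00 | 13.00 | 85.00 | 57460.00 | 375700.00
horizontal leg | 2240.00 | 61.00 | 16.00 | 136640.00 | 35840.00
gusset | 840.00 | 46.00 | 41.33 | 38640.00 | 34720.00
Σ | 7500.00 |  |  | 232740.00 | 446260.00
x_c = 232740.00 / 7500.00 = 31.03 cm
y_c = 446260.00 / 7500.00 = 59.50 cm

x_c = 31.03 cm, y_c = 59.50 cm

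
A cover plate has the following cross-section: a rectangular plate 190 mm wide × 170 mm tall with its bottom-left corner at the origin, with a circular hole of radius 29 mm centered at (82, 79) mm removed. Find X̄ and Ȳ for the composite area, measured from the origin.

plate: A = 190 × 170 = 32300.00, centroid at (95.00, 85.00).
hole: A = −π·29² = -2642.08, centroid at (82.00, 79.00).
ΣA = 29657.92 mm²
ΣAX̄ = (32300.00)(95.00) + (-2642.08)(82.00) = 2851849.49 mm³
ΣAȲ = (32300.00)(85.00) + (-2642.08)(79.00) = 2536775.73 mm³
X̄ = 2851849.49 / 29657.92 = 96.16 mm
Ȳ = 2536775.73 / 29657.92 = 85.53 mm

X̄ = 96.16 mm, Ȳ = 85.53 mm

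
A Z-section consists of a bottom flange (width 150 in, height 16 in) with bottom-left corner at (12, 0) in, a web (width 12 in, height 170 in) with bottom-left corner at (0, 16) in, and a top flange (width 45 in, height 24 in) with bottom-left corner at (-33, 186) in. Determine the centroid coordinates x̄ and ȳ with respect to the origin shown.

x̄ = 37.99 in, ȳ = 79.54 in

Part | A | x̄ᵢ | ȳᵢ | A·x̄ᵢ | A·ȳᵢ
bottom flange | 2400.00 | 87.00 | 8.00 | 208800.00 | 19200.00
web | 2040.00 | 6.00 | 101.00 | 12240.00 | 206040.00
top flange | 1080.00 | -10.50 | 198.00 | -11340.00 | 213840.00
Σ | 5520.00 |  |  | 209700.00 | 439080.00
x̄ = 209700.00 / 5520.00 = 37.99 in
ȳ = 439080.00 / 5520.00 = 79.54 in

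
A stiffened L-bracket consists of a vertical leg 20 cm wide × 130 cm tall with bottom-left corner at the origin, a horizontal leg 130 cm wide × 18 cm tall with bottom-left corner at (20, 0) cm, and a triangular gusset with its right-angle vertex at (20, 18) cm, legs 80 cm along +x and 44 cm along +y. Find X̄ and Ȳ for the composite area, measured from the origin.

X̄ = 45.83 cm, Ȳ = 36.95 cm

Part | A | x̄ᵢ | ȳᵢ | A·x̄ᵢ | A·ȳᵢ
vertical leg | 2600.00 | 10.00 | 65.00 | 26000.00 | 169000.00
horizontal leg | 2340.00 | 85.00 | 9.00 | 198900.00 | 21060.00
gusset | 1760.00 | 46.67 | 32.67 | 82133.33 | 57493.33
Σ | 6700.00 |  |  | 307033.33 | 247553.33
X̄ = 307033.33 / 6700.00 = 45.83 cm
Ȳ = 247553.33 / 6700.00 = 36.95 cm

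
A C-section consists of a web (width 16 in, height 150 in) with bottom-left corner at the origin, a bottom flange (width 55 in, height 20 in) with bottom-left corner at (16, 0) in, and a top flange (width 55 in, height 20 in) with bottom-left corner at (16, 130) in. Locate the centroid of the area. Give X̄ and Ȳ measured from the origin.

X̄ = 24.98 in, Ȳ = 75.00 in

web: A = 16 × 150 = 2400.00, centroid at (8.00, 75.00).
bottom flange: A = 55 × 20 = 1100.00, centroid at (43.50, 10.00).
top flange: A = 55 × 20 = 1100.00, centroid at (43.50, 140.00).
ΣA = 4600.00 in², ΣAX̄ = 114900.00 in³, ΣAȲ = 345000.00 in³.
X̄ = 114900.00/4600.00 = 24.98 in; Ȳ = 345000.00/4600.00 = 75.00 in.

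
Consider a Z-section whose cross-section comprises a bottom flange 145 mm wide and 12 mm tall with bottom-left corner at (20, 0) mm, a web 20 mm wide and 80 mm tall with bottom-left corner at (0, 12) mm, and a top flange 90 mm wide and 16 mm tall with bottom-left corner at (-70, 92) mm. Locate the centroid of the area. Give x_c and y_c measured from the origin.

Part | A | x̄ᵢ | ȳᵢ | A·x̄ᵢ | A·ȳᵢ
bottom flange | 1740.00 | 92.50 | 6.00 | 160950.00 | 10440.00
web | 1600.00 | 10.00 | 52.00 | 16000.00 | 83200.00
top flange | 1440.00 | -25.00 | 100.00 | -36000.00 | 144000.00
Σ | 4780.00 |  |  | 140950.00 | 237640.00
x_c = 140950.00 / 4780.00 = 29.49 mm
y_c = 237640.00 / 4780.00 = 49.72 mm

x_c = 29.49 mm, y_c = 49.72 mm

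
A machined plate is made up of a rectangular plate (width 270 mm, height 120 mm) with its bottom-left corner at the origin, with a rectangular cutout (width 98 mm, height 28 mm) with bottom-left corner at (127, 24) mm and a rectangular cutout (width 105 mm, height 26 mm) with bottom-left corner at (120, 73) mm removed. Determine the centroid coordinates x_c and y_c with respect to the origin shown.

x_c = 127.02 mm, y_c = 59.61 mm

Part | A | x̄ᵢ | ȳᵢ | A·x̄ᵢ | A·ȳᵢ
plate | 32400.00 | 135.00 | 60.00 | 4374000.00 | 1944000.00
hole 1 | -2744.00 | 176.00 | 38.00 | -482944.00 | -104272.00
hole 2 | -2730.00 | 172.50 | 86.00 | -470925.00 | -234780.00
Σ | 26926.00 |  |  | 3420131.00 | 1604948.00
x_c = 3420131.00 / 26926.00 = 127.02 mm
y_c = 1604948.00 / 26926.00 = 59.61 mm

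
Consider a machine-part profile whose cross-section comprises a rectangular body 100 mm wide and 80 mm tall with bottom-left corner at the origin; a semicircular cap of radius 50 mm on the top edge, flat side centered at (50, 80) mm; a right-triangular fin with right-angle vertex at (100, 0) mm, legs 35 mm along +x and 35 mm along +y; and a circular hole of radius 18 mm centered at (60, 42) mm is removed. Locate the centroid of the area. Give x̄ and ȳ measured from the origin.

rectangular body: A = 100 × 80 = 8000.00, centroid at (50.00, 40.00).
semicircular top: A = ½π·50² = 3926.99, centroid at (50.00, 101.22).
triangular fin: A = ½·35·35 = 612.50, centroid at (111.67, 11.67).
hole: A = −π·18² = -1017.88, centroid at (60.00, 42.00).
ΣA = 11521.61 mm², ΣAx̄ = 603672.81 mm³, ΣAȳ = 681887.64 mm³.
x̄ = 603672.81/11521.61 = 52.39 mm; ȳ = 681887.64/11521.61 = 59.18 mm.

x̄ = 52.39 mm, ȳ = 59.18 mm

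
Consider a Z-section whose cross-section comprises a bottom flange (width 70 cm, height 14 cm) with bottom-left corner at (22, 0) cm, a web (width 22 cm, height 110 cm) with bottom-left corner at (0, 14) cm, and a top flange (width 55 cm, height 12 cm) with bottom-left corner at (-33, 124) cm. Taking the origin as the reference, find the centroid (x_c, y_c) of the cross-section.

x_c = 19.42 cm, y_c = 63.95 cm

bottom flange: A = 70 × 14 = 980.00, centroid at (57.00, 7.00).
web: A = 22 × 110 = 2420.00, centroid at (11.00, 69.00).
top flange: A = 55 × 12 = 660.00, centroid at (-5.50, 130.00).
ΣA = 4060.00 cm²
ΣAx_c = (980.00)(57.00) + (2420.00)(11.00) + (660.00)(-5.50) = 78850.00 cm³
ΣAy_c = (980.00)(7.00) + (2420.00)(69.00) + (660.00)(130.00) = 259640.00 cm³
x_c = 78850.00 / 4060.00 = 19.42 cm
y_c = 259640.00 / 4060.00 = 63.95 cm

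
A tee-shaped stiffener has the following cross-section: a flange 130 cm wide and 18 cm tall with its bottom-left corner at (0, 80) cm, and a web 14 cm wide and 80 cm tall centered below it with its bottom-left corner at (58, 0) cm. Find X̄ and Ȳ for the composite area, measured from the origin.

Part | A | x̄ᵢ | ȳᵢ | A·x̄ᵢ | A·ȳᵢ
web | 1120.00 | 65.00 | 40.00 | 72800.00 | 44800.00
flange | 2340.00 | 65.00 | 89.00 | 152100.00 | 208260.00
Σ | 3460.00 |  |  | 224900.00 | 253060.00
X̄ = 224900.00 / 3460.00 = 65.00 cm
Ȳ = 253060.00 / 3460.00 = 73.14 cm

X̄ = 65.00 cm, Ȳ = 73.14 cm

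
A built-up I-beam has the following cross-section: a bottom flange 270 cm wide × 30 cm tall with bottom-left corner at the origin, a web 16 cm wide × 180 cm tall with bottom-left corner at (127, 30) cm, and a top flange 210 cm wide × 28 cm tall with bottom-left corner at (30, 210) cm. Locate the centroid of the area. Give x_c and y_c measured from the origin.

bottom flange: A = 270 × 30 = 8100.00, centroid at (135.00, 15.00).
web: A = 16 × 180 = 2880.00, centroid at (135.00, 120.00).
top flange: A = 210 × 28 = 5880.00, centroid at (135.00, 224.00).
ΣA = 16860.00 cm², ΣAx_c = 2276100.00 cm³, ΣAy_c = 1784220.00 cm³.
x_c = 2276100.00/16860.00 = 135.00 cm; y_c = 1784220.00/16860.00 = 105.83 cm.

x_c = 135.00 cm, y_c = 105.83 cm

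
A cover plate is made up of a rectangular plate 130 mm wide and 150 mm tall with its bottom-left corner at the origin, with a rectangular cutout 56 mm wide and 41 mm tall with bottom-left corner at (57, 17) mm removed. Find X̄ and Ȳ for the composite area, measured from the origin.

X̄ = 62.33 mm, Ȳ = 80.00 mm

Part | A | x̄ᵢ | ȳᵢ | A·x̄ᵢ | A·ȳᵢ
plate | 19500.00 | 65.00 | 75.00 | 1267500.00 | 1462500.00
hole | -2296.00 | 85.00 | 37.50 | -195160.00 | -86100.00
Σ | 17204.00 |  |  | 1072340.00 | 1376400.00
X̄ = 1072340.00 / 17204.00 = 62.33 mm
Ȳ = 1376400.00 / 17204.00 = 80.00 mm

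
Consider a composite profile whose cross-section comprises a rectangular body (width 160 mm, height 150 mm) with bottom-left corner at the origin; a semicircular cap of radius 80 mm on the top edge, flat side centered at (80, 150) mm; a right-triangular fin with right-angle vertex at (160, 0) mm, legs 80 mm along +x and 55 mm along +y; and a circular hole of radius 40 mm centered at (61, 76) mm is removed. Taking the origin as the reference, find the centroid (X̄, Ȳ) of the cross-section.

X̄ = 90.57 mm, Ȳ = 105.92 mm

Part | A | x̄ᵢ | ȳᵢ | A·x̄ᵢ | A·ȳᵢ
rectangular body | 24000.00 | 80.00 | 75.00 | 1920000.00 | 1800000.00
semicircular top | 10053.10 | 80.00 | 183.95 | 804247.72 | 1849297.81
triangular fin | 2200.00 | 186.67 | 18.33 | 410666.67 | 40333.33
hole | -5026.55 | 61.00 | 76.00 | -306619.44 | -382017.67
Σ | 31226.55 |  |  | 2828294.94 | 3307613.47
X̄ = 2828294.94 / 31226.55 = 90.57 mm
Ȳ = 3307613.47 / 31226.55 = 105.92 mm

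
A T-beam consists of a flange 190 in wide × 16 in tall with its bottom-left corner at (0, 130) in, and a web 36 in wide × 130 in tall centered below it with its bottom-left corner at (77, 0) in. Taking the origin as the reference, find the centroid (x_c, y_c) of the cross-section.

x_c = 95.00 in, y_c = 93.75 in

web: A = 36 × 130 = 4680.00, centroid at (95.00, 65.00).
flange: A = 190 × 16 = 3040.00, centroid at (95.00, 138.00).
ΣA = 7720.00 in²
ΣAx_c = (4680.00)(95.00) + (3040.00)(95.00) = 733400.00 in³
ΣAy_c = (4680.00)(65.00) + (3040.00)(138.00) = 723720.00 in³
x_c = 733400.00 / 7720.00 = 95.00 in
y_c = 723720.00 / 7720.00 = 93.75 in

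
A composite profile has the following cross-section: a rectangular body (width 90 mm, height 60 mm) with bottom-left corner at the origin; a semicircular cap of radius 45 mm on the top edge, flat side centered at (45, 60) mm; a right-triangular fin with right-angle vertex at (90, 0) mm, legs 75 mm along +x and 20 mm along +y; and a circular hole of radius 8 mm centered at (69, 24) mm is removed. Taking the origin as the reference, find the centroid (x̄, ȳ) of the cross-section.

x̄ = 50.22 mm, ȳ = 45.32 mm

Part | A | x̄ᵢ | ȳᵢ | A·x̄ᵢ | A·ȳᵢ
rectangular body | 5400.00 | 45.00 | 30.00 | 243000.00 | 162000.00
semicircular top | 3180.86 | 45.00 | 79.10 | 143138.82 | 251601.75
triangular fin | 750.00 | 115.00 | 6.67 | 86250.00 | 5000.00
hole | -201.06 | 69.00 | 24.00 | -13873.27 | -4825.49
Σ | 9129.80 |  |  | 458515.54 | 413776.27
x̄ = 458515.54 / 9129.80 = 50.22 mm
ȳ = 413776.27 / 9129.80 = 45.32 mm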